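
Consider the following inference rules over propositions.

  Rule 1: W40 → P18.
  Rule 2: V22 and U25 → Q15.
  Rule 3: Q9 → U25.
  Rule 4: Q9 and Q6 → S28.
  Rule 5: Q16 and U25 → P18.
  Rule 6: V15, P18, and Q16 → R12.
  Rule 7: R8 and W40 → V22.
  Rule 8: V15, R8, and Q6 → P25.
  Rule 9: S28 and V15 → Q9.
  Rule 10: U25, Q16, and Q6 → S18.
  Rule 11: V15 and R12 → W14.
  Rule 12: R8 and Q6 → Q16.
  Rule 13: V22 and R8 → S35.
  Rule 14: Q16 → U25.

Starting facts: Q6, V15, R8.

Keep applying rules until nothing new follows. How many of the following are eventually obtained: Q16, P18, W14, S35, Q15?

3

From R8 and Q6, Rule 12 gives Q16.
From Q16, Rule 14 gives U25.
Q16 and U25 hold, so P18 follows (Rule 5).
V15, P18, and Q16 hold, so R12 follows (Rule 6).
V15 and R12 hold, so W14 follows (Rule 11).
Q16: reached.
P18: reached.
W14: reached.
S35 would need V22 and R8 (Rule 13), but V22 is never established.
Q15 would need V22 and U25 (Rule 2), but V22 is never established.
Reached: Q16, P18, and W14 — 3 of the 5.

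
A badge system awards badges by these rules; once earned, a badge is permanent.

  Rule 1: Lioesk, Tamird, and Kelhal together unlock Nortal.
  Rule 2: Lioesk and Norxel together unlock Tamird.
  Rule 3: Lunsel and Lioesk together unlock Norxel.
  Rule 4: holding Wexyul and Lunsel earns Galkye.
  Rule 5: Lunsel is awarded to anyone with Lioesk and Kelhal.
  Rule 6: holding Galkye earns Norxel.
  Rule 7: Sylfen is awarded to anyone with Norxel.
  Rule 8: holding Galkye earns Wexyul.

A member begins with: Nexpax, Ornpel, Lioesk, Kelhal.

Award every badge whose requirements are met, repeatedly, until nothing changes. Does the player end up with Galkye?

Galkye would need Wexyul and Lunsel (Rule 4), but Wexyul is never earned.

No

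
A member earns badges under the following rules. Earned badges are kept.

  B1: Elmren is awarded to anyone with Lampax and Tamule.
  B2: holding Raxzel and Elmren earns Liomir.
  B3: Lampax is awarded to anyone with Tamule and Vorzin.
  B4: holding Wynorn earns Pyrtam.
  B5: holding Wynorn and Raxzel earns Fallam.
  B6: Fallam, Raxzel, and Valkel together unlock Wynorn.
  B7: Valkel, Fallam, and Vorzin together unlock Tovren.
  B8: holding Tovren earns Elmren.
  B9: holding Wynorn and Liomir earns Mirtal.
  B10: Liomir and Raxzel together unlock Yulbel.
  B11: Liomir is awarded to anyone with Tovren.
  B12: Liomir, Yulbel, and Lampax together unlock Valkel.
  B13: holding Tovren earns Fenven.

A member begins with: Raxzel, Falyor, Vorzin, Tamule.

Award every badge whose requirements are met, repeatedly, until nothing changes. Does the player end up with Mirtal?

No

Mirtal would need Wynorn and Liomir (B9), but Wynorn is never earned.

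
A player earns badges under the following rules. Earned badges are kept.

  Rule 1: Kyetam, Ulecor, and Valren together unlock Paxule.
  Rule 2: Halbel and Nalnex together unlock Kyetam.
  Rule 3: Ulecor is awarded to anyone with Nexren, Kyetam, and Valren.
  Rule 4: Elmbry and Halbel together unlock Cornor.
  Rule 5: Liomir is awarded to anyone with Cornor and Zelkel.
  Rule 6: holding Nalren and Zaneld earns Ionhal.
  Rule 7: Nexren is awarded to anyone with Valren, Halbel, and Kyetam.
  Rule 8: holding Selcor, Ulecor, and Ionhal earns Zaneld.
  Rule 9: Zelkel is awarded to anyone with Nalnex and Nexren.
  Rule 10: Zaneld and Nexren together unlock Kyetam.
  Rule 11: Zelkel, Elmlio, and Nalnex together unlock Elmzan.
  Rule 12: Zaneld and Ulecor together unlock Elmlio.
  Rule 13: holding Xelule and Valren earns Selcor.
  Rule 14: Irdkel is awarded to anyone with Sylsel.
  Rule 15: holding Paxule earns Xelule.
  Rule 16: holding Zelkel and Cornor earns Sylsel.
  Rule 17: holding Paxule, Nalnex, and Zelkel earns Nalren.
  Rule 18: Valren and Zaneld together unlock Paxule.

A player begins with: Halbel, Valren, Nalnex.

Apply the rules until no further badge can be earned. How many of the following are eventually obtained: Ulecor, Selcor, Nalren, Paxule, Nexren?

With Halbel and Nalnex, Kyetam is earned (Rule 2).
With Valren, Halbel, and Kyetam, Nexren is earned (Rule 7).
With Nalnex and Nexren, Zelkel is earned (Rule 9).
With Nexren, Kyetam, and Valren, Ulecor is earned (Rule 3).
With Kyetam, Ulecor, and Valren, Paxule is earned (Rule 1).
With Paxule, Nalnex, and Zelkel, Nalren is earned (Rule 17).
With Paxule, Xelule is earned (Rule 15).
With Xelule and Valren, Selcor is earned (Rule 13).
Ulecor: reached.
Selcor: reached.
Nalren: reached.
Paxule: reached.
Nexren: reached.
All 5 are reached.

5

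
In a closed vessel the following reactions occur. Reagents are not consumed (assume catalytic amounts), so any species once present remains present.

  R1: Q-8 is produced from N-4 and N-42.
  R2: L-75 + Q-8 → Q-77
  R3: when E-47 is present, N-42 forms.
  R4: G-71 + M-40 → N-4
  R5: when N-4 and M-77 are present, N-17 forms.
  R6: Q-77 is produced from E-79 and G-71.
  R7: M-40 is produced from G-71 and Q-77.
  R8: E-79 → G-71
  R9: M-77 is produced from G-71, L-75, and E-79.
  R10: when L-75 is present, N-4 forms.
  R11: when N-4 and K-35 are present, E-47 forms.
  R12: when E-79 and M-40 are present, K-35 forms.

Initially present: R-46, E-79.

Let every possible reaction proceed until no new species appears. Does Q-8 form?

Yes

E-79 present → G-71 forms (R8).
E-79 and G-71 present → Q-77 forms (R6).
G-71 and Q-77 present → M-40 forms (R7).
G-71 and M-40 present → N-4 forms (R4).
E-79 and M-40 present → K-35 forms (R12).
N-4 and K-35 present → E-47 forms (R11).
E-47 present → N-42 forms (R3).
N-4 and N-42 present → Q-8 forms (R1).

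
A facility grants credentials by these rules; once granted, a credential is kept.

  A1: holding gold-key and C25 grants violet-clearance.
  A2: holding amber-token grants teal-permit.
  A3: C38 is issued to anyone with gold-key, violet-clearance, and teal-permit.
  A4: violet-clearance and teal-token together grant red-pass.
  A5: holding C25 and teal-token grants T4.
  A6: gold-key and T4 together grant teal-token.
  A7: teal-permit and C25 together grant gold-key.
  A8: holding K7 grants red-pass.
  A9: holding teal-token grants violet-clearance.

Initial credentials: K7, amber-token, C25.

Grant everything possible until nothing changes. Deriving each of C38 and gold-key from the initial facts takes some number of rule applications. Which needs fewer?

gold-key: Holding amber-token grants teal-permit (A2). Holding teal-permit and C25 grants gold-key (A7). [2 rule applications]
C38: Holding amber-token grants teal-permit (A2). Holding teal-permit and C25 grants gold-key (A7). Holding gold-key and C25 grants violet-clearance (A1). Holding gold-key, violet-clearance, and teal-permit grants C38 (A3). [4 rule applications]
gold-key needs fewer.

gold-key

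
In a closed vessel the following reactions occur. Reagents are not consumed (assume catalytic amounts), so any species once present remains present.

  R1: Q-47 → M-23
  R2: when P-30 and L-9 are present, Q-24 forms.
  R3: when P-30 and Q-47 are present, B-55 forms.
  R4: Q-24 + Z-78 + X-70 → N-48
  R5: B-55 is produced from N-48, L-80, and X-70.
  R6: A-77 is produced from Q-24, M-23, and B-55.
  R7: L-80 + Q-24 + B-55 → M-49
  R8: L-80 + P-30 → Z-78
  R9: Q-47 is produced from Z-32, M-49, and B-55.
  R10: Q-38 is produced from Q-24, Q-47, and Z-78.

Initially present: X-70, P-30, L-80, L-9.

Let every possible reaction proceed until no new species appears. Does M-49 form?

L-80 and P-30 present → Z-78 forms (R8).
P-30 and L-9 present → Q-24 forms (R2).
Q-24, Z-78, and X-70 present → N-48 forms (R4).
N-48, L-80, and X-70 present → B-55 forms (R5).
L-80, Q-24, and B-55 present → M-49 forms (R7).

Yes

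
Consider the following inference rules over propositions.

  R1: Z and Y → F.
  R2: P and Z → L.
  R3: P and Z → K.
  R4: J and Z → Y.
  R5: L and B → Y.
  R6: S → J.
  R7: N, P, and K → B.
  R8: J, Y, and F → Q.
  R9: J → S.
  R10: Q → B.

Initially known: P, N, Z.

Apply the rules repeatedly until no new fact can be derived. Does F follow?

From P and Z, R3 gives K.
From P and Z, R2 gives L.
N, P, and K hold, so B follows (R7).
L and B hold, so Y follows (R5).
From Z and Y, R1 gives F.

Yes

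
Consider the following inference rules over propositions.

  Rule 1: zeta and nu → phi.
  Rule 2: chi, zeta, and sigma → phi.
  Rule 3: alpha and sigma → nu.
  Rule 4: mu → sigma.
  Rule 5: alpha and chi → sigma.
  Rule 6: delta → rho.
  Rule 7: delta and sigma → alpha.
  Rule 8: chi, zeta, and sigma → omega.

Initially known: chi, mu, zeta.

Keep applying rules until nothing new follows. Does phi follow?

Yes

mu holds, so sigma follows (Rule 4).
From chi, zeta, and sigma, Rule 2 gives phi.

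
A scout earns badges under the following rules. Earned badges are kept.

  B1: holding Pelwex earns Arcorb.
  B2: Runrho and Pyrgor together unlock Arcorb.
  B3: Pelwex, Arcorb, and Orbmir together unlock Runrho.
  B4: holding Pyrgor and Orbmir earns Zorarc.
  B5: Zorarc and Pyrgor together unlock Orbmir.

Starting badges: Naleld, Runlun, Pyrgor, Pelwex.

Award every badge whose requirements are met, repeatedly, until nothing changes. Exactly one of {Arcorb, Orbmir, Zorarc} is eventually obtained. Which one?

With Pelwex, Arcorb is earned (B1).
Orbmir would need Zorarc and Pyrgor (B5), but Zorarc is never earned. Zorarc would need Pyrgor and Orbmir (B4), but Orbmir is never earned.

Arcorb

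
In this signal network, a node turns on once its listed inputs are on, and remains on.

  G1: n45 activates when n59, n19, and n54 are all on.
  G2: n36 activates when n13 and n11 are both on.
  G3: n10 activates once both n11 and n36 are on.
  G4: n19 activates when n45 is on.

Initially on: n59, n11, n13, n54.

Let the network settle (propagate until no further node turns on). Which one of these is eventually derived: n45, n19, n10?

n10

n13 and n11 are on, so n36 activates (G2).
G3: n11 and n36 on → n10 on.
n45 would need n59, n19, and n54 (G1), but n19 never turns on. n19 would need n45 (G4), but n45 never turns on.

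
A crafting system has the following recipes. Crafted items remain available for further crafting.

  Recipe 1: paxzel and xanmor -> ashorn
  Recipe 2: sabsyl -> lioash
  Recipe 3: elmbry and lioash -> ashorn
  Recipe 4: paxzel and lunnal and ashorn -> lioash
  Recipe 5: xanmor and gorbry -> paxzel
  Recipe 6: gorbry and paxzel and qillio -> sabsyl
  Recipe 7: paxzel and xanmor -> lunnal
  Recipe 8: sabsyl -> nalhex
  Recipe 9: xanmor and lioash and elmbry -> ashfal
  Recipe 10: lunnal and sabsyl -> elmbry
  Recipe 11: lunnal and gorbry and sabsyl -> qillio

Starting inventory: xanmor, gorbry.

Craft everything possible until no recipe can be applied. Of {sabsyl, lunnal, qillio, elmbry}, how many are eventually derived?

1

xanmor and gorbry -> paxzel (Recipe 5).
Using Recipe 7, paxzel and xanmor make lunnal.
sabsyl would need gorbry, paxzel, and qillio (Recipe 6), but qillio is never obtained.
lunnal: reached.
qillio would need lunnal, gorbry, and sabsyl (Recipe 11), but sabsyl is never obtained.
elmbry would need lunnal and sabsyl (Recipe 10), but sabsyl is never obtained.
Reached: lunnal — 1 of the 4.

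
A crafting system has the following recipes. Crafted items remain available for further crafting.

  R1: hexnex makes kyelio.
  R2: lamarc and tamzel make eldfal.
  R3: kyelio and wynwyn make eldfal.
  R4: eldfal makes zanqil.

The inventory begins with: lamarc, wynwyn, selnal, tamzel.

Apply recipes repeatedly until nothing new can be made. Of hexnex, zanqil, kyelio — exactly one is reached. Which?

zanqil

Using R2, lamarc and tamzel make eldfal.
eldfal → zanqil (R4).
No rule produces hexnex, and it is not given. kyelio would need hexnex (R1), but hexnex is never obtained.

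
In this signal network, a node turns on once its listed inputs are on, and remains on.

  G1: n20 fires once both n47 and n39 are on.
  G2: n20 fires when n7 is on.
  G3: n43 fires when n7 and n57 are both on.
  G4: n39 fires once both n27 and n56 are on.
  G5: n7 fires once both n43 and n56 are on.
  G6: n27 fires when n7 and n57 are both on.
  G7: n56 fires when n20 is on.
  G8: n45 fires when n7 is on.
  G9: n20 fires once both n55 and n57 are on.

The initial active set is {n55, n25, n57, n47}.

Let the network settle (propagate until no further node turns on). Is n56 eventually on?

n55 and n57 are on, so n20 fires (G9).
G7: n20 on → n56 on.

Yes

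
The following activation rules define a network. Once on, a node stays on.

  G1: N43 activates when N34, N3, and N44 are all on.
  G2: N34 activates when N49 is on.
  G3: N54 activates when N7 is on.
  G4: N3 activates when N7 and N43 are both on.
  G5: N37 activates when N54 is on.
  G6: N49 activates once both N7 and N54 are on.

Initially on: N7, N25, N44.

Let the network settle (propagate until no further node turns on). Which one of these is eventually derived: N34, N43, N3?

N34

N7 is on, so N54 activates (G3).
N7 and N54 are on, so N49 activates (G6).
G2: N49 on → N34 on.
N3 would need N7 and N43 (G4), but N43 never turns on. N43 would need N34, N3, and N44 (G1), but N3 never turns on.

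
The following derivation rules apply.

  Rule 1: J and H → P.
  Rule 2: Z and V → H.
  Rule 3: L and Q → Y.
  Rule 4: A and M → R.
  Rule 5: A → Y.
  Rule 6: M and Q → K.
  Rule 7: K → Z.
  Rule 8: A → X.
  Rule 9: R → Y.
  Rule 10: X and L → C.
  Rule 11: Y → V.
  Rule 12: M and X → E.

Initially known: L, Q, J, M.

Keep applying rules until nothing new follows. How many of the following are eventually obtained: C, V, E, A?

1

From L and Q, Rule 3 gives Y.
Y holds, so V follows (Rule 11).
C would need X and L (Rule 10), but X is never established.
V: reached.
E would need M and X (Rule 12), but X is never established.
No rule produces A, and it is not given.
Reached: V — 1 of the 4.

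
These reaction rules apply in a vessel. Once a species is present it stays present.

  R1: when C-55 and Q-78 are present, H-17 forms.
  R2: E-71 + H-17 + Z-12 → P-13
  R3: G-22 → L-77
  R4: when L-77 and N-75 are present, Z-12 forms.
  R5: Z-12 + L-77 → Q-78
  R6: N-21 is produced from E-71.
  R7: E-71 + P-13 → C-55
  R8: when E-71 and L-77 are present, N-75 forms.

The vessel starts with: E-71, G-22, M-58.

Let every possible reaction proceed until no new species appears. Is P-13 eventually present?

No

P-13 would need E-71, H-17, and Z-12 (R2), but H-17 never forms.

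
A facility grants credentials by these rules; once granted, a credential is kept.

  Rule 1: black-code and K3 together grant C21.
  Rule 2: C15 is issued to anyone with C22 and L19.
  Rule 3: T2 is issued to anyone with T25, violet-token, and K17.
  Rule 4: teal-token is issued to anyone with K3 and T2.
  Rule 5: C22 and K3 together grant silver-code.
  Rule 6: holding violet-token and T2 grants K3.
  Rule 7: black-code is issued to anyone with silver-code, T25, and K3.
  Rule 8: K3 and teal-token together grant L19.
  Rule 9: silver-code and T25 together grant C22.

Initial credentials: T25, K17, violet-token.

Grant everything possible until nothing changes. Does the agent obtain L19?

Yes

Holding T25, violet-token, and K17 grants T2 (Rule 3).
Holding violet-token and T2 grants K3 (Rule 6).
Holding K3 and T2 grants teal-token (Rule 4).
Holding K3 and teal-token grants L19 (Rule 8).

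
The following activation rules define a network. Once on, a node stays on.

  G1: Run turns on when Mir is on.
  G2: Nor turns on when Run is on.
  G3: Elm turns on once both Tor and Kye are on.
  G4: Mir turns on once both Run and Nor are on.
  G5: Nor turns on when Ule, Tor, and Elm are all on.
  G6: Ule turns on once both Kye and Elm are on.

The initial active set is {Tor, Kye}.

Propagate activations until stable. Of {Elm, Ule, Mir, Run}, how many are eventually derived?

Tor and Kye are on, so Elm turns on (G3).
G6: Kye and Elm on → Ule on.
Elm: reached.
Ule: reached.
Mir would need Run and Nor (G4), but Run never turns on.
Run would need Mir (G1), but Mir never turns on.
Reached: Elm and Ule — 2 of the 4.

2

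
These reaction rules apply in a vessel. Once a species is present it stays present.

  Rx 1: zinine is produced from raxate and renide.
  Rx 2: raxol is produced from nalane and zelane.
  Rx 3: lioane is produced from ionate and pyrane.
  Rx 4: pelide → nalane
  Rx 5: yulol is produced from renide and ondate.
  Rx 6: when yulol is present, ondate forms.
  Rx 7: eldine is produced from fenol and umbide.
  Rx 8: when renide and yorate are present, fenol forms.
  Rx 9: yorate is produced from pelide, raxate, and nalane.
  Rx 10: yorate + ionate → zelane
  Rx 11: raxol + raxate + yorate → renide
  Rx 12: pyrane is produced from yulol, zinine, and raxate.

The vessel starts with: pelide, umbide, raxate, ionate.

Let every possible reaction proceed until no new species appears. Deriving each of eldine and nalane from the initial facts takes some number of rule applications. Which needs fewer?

nalane: pelide present → nalane forms (Rx 4). [1 rule application]
eldine: pelide present → nalane forms (Rx 4). pelide, raxate, and nalane present → yorate forms (Rx 9). yorate and ionate present → zelane forms (Rx 10). nalane and zelane present → raxol forms (Rx 2). raxol, raxate, and yorate present → renide forms (Rx 11). renide and yorate present → fenol forms (Rx 8). fenol and umbide present → eldine forms (Rx 7). [7 rule applications]
nalane needs fewer.

nalane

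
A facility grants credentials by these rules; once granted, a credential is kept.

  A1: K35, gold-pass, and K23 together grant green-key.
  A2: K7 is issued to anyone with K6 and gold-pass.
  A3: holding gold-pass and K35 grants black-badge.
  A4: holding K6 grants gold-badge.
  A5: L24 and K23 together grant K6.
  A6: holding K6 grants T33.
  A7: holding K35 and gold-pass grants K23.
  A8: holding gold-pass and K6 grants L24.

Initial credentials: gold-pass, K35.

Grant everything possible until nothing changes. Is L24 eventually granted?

L24 would need gold-pass and K6 (A8), but K6 is never granted.

No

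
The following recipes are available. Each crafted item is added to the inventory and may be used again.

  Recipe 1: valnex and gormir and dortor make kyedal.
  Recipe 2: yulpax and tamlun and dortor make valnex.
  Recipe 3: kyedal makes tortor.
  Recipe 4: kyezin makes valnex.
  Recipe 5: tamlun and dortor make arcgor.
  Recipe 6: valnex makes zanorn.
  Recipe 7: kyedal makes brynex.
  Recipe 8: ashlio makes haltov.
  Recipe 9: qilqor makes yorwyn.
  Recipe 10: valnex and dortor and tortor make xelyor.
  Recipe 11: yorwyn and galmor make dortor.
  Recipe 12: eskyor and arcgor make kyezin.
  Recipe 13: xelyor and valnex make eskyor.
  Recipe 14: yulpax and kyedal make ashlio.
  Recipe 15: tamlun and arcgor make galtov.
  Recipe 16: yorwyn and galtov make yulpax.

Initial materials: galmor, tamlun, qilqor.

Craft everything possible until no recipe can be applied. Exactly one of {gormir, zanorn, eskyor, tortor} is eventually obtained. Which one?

zanorn

qilqor → yorwyn (Recipe 9).
Using Recipe 11, yorwyn and galmor make dortor.
tamlun and dortor → arcgor (Recipe 5).
tamlun and arcgor → galtov (Recipe 15).
Using Recipe 16, yorwyn and galtov make yulpax.
yulpax and tamlun and dortor → valnex (Recipe 2).
valnex → zanorn (Recipe 6).
tortor would need kyedal (Recipe 3), but kyedal is never obtained. No rule produces gormir, and it is not given. eskyor would need xelyor and valnex (Recipe 13), but xelyor is never obtained.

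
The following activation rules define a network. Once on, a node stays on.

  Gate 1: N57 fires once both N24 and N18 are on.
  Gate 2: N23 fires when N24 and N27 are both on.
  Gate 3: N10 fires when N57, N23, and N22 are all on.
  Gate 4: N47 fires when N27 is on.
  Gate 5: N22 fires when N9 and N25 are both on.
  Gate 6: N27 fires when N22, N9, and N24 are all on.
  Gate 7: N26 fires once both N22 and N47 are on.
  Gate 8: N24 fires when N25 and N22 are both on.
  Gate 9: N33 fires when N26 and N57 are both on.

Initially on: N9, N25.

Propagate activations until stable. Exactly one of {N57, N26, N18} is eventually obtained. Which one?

N26

N9 and N25 are on, so N22 fires (Gate 5).
N25 and N22 are on, so N24 fires (Gate 8).
Gate 6: N22, N9, and N24 on → N27 on.
Gate 4: N27 on → N47 on.
Gate 7: N22 and N47 on → N26 on.
N57 would need N24 and N18 (Gate 1), but N18 never turns on. No rule produces N18, and it is not given.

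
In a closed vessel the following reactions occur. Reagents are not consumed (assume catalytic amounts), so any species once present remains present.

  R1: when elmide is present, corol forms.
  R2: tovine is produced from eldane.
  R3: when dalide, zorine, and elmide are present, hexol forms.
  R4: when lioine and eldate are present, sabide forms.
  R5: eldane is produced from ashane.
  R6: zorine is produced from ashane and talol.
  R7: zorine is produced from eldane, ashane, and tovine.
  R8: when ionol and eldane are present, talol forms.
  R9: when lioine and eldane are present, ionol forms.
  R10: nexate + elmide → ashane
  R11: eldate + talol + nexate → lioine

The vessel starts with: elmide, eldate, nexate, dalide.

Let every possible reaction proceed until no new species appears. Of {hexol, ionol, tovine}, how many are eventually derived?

2

nexate and elmide present → ashane forms (R10).
ashane present → eldane forms (R5).
eldane present → tovine forms (R2).
eldane, ashane, and tovine present → zorine forms (R7).
dalide, zorine, and elmide present → hexol forms (R3).
hexol: reached.
ionol would need lioine and eldane (R9), but lioine never forms.
tovine: reached.
Reached: hexol and tovine — 2 of the 3.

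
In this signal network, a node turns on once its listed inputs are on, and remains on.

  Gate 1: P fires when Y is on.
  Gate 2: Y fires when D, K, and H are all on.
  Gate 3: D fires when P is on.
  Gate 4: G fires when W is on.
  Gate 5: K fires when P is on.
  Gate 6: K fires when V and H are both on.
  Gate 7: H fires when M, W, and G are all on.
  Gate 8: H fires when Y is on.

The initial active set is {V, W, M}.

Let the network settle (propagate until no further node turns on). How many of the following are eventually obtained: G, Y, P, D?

W is on, so G fires (Gate 4).
G: reached.
Y would need D, K, and H (Gate 2), but D never turns on.
P would need Y (Gate 1), but Y never turns on.
D would need P (Gate 3), but P never turns on.
Reached: G — 1 of the 4.

1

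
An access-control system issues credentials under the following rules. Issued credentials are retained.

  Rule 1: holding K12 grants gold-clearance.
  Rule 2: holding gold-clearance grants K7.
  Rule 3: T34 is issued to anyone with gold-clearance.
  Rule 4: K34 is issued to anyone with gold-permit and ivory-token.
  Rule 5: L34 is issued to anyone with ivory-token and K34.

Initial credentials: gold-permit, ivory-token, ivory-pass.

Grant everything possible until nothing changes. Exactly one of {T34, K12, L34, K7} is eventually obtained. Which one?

Holding gold-permit and ivory-token grants K34 (Rule 4).
Holding ivory-token and K34 grants L34 (Rule 5).
K7 would need gold-clearance (Rule 2), but gold-clearance is never granted. T34 would need gold-clearance (Rule 3), but gold-clearance is never granted. No rule produces K12, and it is not given.

L34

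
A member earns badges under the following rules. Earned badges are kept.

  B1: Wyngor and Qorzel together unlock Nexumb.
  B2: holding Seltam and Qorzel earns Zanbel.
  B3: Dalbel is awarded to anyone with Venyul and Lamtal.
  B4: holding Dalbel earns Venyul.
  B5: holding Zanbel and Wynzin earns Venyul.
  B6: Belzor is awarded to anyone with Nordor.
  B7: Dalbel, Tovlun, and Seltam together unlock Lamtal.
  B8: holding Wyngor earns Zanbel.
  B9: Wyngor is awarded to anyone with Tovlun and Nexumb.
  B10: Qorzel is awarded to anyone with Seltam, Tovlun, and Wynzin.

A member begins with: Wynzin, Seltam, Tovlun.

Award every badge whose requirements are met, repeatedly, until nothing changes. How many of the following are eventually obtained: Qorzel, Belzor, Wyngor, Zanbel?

2

With Seltam, Tovlun, and Wynzin, Qorzel is earned (B10).
With Seltam and Qorzel, Zanbel is earned (B2).
Qorzel: reached.
Belzor would need Nordor (B6), but Nordor is never earned.
Wyngor would need Tovlun and Nexumb (B9), but Nexumb is never earned.
Zanbel: reached.
Reached: Qorzel and Zanbel — 2 of the 4.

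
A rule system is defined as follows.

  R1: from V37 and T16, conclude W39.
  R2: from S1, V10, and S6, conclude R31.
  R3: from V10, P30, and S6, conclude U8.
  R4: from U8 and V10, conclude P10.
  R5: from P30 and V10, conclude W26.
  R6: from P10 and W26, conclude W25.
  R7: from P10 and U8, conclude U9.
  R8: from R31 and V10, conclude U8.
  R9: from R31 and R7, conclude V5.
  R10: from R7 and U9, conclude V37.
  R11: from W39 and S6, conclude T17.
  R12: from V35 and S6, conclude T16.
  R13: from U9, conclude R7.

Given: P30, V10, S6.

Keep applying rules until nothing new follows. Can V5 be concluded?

V5 would need R31 and R7 (R9), but R31 is never established.

No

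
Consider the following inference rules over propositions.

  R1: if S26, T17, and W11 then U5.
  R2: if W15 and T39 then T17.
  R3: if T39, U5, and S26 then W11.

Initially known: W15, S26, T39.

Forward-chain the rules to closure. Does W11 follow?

No

W11 would need T39, U5, and S26 (R3), but U5 is never established.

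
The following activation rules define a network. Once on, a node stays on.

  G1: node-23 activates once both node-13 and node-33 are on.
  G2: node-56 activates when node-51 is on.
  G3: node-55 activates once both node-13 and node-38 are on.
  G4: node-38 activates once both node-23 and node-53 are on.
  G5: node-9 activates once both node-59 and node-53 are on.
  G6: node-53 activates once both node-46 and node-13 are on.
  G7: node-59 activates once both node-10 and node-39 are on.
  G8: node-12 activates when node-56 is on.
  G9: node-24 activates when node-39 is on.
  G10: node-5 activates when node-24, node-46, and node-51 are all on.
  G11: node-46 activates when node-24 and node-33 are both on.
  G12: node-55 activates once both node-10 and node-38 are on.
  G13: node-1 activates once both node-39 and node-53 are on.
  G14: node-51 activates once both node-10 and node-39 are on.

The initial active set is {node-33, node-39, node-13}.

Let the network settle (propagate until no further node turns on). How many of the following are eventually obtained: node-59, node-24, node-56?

1

G9: node-39 on → node-24 on.
node-59 would need node-10 and node-39 (G7), but node-10 never turns on.
node-24: reached.
node-56 would need node-51 (G2), but node-51 never turns on.
Reached: node-24 — 1 of the 3.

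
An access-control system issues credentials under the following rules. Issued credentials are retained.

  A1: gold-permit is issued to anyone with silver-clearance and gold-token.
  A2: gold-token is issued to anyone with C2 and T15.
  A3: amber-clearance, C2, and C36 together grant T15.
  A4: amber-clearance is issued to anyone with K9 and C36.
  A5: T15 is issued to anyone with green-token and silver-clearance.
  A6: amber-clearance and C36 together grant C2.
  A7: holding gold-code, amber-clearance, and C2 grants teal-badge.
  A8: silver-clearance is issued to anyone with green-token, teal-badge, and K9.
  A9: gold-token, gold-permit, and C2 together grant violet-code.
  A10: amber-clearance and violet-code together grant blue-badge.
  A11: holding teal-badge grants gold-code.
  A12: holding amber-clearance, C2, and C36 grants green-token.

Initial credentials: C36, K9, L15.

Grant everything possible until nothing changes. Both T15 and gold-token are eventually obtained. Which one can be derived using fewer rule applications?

T15: Holding K9 and C36 grants amber-clearance (A4). Holding amber-clearance and C36 grants C2 (A6). Holding amber-clearance, C2, and C36 grants T15 (A3). [3 rule applications]
gold-token: Holding K9 and C36 grants amber-clearance (A4). Holding amber-clearance and C36 grants C2 (A6). Holding amber-clearance, C2, and C36 grants T15 (A3). Holding C2 and T15 grants gold-token (A2). [4 rule applications]
T15 needs fewer.

T15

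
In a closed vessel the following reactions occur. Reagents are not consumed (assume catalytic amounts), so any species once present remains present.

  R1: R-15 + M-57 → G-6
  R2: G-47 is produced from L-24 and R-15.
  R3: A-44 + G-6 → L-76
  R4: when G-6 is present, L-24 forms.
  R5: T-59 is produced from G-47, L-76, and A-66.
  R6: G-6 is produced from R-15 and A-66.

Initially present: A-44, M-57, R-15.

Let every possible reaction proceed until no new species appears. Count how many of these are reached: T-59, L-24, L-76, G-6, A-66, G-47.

4

R-15 and M-57 present → G-6 forms (R1).
A-44 and G-6 present → L-76 forms (R3).
G-6 present → L-24 forms (R4).
L-24 and R-15 present → G-47 forms (R2).
T-59 would need G-47, L-76, and A-66 (R5), but A-66 never forms.
L-24: reached.
L-76: reached.
G-6: reached.
No rule produces A-66, and it is not given.
G-47: reached.
Reached: L-24, L-76, G-6, and G-47 — 4 of the 6.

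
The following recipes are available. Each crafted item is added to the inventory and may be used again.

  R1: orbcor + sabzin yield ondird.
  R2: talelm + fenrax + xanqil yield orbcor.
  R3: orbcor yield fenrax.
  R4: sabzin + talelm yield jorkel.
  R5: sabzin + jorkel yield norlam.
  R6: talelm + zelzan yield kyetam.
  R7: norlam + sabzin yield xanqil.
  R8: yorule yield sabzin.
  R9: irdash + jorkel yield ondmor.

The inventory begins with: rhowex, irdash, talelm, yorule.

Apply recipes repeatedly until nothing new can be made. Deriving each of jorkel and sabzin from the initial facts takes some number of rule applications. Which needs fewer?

sabzin

sabzin: Using R8, yorule makes sabzin. [1 rule application]
jorkel: Using R8, yorule makes sabzin. sabzin + talelm → jorkel (R4). [2 rule applications]
sabzin needs fewer.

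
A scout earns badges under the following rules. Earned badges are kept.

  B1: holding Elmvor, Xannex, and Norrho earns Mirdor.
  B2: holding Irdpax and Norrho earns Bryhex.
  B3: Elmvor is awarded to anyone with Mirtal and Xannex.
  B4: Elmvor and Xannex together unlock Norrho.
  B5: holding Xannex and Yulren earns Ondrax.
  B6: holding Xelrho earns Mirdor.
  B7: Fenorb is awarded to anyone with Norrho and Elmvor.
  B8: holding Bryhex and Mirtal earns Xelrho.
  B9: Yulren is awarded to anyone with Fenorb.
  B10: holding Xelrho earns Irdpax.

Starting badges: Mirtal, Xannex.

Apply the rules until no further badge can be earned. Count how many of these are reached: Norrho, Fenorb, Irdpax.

With Mirtal and Xannex, Elmvor is earned (B3).
With Elmvor and Xannex, Norrho is earned (B4).
With Norrho and Elmvor, Fenorb is earned (B7).
Norrho: reached.
Fenorb: reached.
Irdpax would need Xelrho (B10), but Xelrho is never earned.
Reached: Norrho and Fenorb — 2 of the 3.

2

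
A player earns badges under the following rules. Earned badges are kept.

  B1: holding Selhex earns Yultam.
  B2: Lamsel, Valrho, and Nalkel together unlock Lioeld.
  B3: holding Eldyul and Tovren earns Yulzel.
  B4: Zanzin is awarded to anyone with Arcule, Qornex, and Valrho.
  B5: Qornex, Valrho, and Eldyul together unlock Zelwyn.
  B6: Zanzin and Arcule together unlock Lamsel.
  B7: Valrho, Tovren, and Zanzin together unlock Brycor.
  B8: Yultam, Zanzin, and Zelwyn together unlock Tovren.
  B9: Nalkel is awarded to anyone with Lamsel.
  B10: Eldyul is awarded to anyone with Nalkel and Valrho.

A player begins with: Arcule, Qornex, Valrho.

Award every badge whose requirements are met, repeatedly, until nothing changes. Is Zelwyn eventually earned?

Yes

With Arcule, Qornex, and Valrho, Zanzin is earned (B4).
With Zanzin and Arcule, Lamsel is earned (B6).
With Lamsel, Nalkel is earned (B9).
With Nalkel and Valrho, Eldyul is earned (B10).
With Qornex, Valrho, and Eldyul, Zelwyn is earned (B5).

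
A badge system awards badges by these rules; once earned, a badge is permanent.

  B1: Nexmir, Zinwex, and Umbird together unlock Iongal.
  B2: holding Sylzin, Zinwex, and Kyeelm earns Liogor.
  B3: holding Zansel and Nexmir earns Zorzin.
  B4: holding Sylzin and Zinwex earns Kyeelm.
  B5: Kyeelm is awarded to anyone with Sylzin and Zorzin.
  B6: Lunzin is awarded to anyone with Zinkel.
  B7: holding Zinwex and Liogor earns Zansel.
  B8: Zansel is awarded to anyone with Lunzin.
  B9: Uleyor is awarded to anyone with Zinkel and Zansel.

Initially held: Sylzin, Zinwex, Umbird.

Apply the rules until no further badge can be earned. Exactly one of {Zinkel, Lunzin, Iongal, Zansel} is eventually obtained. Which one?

With Sylzin and Zinwex, Kyeelm is earned (B4).
With Sylzin, Zinwex, and Kyeelm, Liogor is earned (B2).
With Zinwex and Liogor, Zansel is earned (B7).
No rule produces Zinkel, and it is not given. Iongal would need Nexmir, Zinwex, and Umbird (B1), but Nexmir is never earned. Lunzin would need Zinkel (B6), but Zinkel is never earned.

Zansel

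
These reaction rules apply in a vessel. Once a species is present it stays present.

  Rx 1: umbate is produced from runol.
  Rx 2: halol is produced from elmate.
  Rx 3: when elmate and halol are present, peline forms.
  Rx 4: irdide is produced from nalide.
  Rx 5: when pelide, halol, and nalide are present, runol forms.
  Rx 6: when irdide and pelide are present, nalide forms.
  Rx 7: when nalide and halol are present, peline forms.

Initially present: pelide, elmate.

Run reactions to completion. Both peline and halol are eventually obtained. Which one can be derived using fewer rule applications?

halol: elmate present → halol forms (Rx 2). [1 rule application]
peline: elmate present → halol forms (Rx 2). elmate and halol present → peline forms (Rx 3). [2 rule applications]
halol needs fewer.

halol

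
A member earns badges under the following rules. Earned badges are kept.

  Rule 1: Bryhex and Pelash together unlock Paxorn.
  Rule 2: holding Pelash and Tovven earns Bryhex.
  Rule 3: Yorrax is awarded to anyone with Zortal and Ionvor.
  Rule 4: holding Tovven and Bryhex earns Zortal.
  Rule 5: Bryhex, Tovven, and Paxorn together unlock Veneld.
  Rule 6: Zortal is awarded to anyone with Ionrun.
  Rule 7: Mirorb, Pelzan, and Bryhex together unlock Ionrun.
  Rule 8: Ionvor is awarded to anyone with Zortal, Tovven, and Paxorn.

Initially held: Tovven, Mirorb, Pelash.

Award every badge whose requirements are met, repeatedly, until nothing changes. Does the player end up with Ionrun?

No

Ionrun would need Mirorb, Pelzan, and Bryhex (Rule 7), but Pelzan is never earned.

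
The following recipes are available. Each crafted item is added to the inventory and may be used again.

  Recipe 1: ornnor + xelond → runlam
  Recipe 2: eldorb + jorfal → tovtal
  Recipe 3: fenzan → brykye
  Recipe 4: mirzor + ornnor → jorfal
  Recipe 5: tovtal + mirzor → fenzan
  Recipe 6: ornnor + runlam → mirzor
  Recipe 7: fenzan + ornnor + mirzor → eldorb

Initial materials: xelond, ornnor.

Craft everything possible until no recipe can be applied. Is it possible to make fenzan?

No

fenzan would need tovtal and mirzor (Recipe 5), but tovtal is never obtained.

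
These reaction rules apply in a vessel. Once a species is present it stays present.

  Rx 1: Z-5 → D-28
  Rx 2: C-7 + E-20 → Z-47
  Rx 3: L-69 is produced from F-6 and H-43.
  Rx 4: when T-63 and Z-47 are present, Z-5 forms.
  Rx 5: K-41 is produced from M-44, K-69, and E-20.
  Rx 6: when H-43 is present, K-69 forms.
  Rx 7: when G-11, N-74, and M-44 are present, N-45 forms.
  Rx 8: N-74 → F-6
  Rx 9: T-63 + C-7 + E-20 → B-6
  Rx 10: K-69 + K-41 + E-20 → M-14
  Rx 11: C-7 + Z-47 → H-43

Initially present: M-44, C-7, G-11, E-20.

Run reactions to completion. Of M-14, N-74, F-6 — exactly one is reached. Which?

M-14

C-7 and E-20 present → Z-47 forms (Rx 2).
C-7 and Z-47 present → H-43 forms (Rx 11).
H-43 present → K-69 forms (Rx 6).
M-44, K-69, and E-20 present → K-41 forms (Rx 5).
K-69, K-41, and E-20 present → M-14 forms (Rx 10).
No rule produces N-74, and it is not given. F-6 would need N-74 (Rx 8), but N-74 never forms.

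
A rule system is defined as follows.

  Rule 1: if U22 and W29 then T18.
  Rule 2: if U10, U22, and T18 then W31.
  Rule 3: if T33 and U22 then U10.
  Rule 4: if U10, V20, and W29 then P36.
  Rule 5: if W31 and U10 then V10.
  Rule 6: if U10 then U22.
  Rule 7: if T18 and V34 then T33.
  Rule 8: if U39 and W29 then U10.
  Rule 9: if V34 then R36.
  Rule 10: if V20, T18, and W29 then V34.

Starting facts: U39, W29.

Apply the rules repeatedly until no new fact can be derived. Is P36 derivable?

P36 would need U10, V20, and W29 (Rule 4), but V20 is never established.

No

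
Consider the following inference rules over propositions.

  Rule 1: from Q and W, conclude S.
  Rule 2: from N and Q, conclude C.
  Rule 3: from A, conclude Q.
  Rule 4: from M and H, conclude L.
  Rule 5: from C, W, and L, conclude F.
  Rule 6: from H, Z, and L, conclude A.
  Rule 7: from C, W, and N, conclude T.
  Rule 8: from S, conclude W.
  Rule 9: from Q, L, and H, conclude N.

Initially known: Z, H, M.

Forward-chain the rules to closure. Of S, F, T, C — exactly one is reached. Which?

M and H hold, so L follows (Rule 4).
H, Z, and L hold, so A follows (Rule 6).
A holds, so Q follows (Rule 3).
Q, L, and H hold, so N follows (Rule 9).
From N and Q, Rule 2 gives C.
F would need C, W, and L (Rule 5), but W is never established. S would need Q and W (Rule 1), but W is never established. T would need C, W, and N (Rule 7), but W is never established.

C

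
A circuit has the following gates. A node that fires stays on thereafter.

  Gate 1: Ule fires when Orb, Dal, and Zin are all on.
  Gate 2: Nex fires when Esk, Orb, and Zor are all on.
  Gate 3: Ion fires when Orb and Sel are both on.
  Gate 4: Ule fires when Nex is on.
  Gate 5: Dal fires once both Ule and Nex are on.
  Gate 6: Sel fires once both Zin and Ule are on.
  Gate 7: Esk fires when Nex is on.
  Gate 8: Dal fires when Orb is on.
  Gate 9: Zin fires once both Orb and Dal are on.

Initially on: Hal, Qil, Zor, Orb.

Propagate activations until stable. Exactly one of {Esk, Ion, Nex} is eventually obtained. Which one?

Ion

Orb is on, so Dal fires (Gate 8).
Gate 9: Orb and Dal on → Zin on.
Orb, Dal, and Zin are on, so Ule fires (Gate 1).
Gate 6: Zin and Ule on → Sel on.
Gate 3: Orb and Sel on → Ion on.
Nex would need Esk, Orb, and Zor (Gate 2), but Esk never turns on. Esk would need Nex (Gate 7), but Nex never turns on.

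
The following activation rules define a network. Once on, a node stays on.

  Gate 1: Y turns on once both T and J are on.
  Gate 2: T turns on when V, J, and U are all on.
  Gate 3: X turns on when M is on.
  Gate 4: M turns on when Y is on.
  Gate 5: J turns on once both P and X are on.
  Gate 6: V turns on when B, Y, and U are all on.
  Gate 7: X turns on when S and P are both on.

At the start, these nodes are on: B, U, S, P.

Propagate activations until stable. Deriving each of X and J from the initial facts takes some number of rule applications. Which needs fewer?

X: S and P are on, so X turns on (Gate 7). [1 rule application]
J: Gate 7: S and P on → X on. Gate 5: P and X on → J on. [2 rule applications]
X needs fewer.

X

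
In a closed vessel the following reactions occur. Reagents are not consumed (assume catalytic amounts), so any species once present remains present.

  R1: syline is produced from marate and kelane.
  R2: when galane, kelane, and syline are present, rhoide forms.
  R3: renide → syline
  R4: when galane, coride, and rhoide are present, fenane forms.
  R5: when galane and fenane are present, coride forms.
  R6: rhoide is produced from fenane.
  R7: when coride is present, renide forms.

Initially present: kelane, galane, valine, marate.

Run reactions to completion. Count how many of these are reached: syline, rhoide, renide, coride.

marate and kelane present → syline forms (R1).
galane, kelane, and syline present → rhoide forms (R2).
syline: reached.
rhoide: reached.
renide would need coride (R7), but coride never forms.
coride would need galane and fenane (R5), but fenane never forms.
Reached: syline and rhoide — 2 of the 4.

2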